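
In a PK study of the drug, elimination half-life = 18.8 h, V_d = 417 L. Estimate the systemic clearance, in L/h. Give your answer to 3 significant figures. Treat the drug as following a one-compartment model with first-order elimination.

k = ln2 / t½ = 0.693147 / 18.8 = 0.03687 h⁻¹
CL = k × Vd = 0.03687 × 417 = 15.37 L/h

15.4 L/h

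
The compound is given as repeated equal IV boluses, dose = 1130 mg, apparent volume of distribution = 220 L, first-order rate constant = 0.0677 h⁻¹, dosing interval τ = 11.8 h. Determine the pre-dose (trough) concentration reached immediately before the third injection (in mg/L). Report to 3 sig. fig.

C₀ per dose = Dose / Vd = 1130 / 220 = 5.136 mg/L
Fraction remaining after one interval: r = e^(−kτ) = e^(−0.06770 × 11.8) = 0.4498
Before dose 3, 2 doses have been given (aged 1τ, 2τ).
C_trough = C₀ × (r + r²) = 5.136 × (0.4498 + 0.2023) = 3.349 mg/L

3.35 mg/L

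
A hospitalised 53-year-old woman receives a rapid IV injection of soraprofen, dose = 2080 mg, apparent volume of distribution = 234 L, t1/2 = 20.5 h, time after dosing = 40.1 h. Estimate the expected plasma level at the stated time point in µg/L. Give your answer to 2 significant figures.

C₀ = Dose / Vd = 2080 / 234 = 8.889 mg/L
k = ln2 / t½ = 0.693147 / 20.5 = 0.03381 h⁻¹
C = C₀ · e^(−k·t) = 8.889 × e^(−0.03381 × 40.1)
  = 8.889 × 0.2577 = 2.291 mg/L
Convert: 2.291 mg/L × 1000 = 2291 µg/L

2300 µg/L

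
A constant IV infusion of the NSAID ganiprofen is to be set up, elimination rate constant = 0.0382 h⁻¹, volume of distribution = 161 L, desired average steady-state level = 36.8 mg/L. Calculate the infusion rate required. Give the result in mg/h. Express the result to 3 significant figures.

226 mg/h

CL = k × Vd = 0.03820 × 161 = 6.150 L/h
At steady state, infusion rate R₀ = Css × CL = 36.8 × 6.150 = 226.3 mg/h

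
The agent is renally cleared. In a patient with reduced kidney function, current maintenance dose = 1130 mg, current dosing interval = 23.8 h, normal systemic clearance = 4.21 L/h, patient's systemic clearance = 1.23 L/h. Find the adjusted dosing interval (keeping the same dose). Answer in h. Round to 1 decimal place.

81.5 h

To keep the same average steady-state level, dosing rate must scale with clearance.
CL ratio = 1.23 / 4.21 = 0.2922
New interval (same dose) = 23.8 / 0.2922 = 81.45 h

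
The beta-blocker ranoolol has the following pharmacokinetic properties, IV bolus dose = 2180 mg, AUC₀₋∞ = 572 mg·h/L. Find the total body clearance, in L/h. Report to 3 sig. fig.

CL = Dose / AUC = 2180 / 572 = 3.811 L/h

3.81 L/h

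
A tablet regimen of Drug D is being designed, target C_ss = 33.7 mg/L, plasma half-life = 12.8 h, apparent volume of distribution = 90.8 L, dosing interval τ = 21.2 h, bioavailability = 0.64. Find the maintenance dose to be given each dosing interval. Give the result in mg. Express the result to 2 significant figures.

k = ln2 / t½ = 0.693147 / 12.8 = 0.05415 h⁻¹
CL = k × Vd = 0.05415 × 90.8 = 4.917 L/h
At steady state, F × (Dose/τ) = Css × CL.
Dose = Css × CL × τ / F = 33.7 × 4.917 × 21.2 / 0.64 = 5489 mg

5500 mg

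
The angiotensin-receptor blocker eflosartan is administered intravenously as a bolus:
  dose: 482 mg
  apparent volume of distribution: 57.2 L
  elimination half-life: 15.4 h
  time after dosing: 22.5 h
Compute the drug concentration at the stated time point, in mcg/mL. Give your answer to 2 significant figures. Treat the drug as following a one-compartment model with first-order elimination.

C₀ = Dose / Vd = 482.0 / 57.2 = 8.427 mg/L
k = ln2 / t½ = 0.693147 / 15.4 = 0.04501 h⁻¹
C = C₀ · e^(−k·t) = 8.427 × e^(−0.04501 × 22.5)
  = 8.427 × 0.3632 = 3.061 mg/L
(3.061 mg/L = 3.061 mcg/mL)

3.1 mcg/mL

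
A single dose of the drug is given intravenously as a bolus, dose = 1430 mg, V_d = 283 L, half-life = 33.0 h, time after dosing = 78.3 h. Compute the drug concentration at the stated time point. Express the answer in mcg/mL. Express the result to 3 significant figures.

C₀ = Dose / Vd = 1430 / 283 = 5.053 mg/L
k = ln2 / t½ = 0.693147 / 33.0 = 0.02100 h⁻¹
C = C₀ · e^(−k·t) = 5.053 × e^(−0.02100 × 78.3)
  = 5.053 × 0.1931 = 0.9757 mg/L
(0.9757 mg/L = 0.9757 mcg/mL)

0.976 mcg/mL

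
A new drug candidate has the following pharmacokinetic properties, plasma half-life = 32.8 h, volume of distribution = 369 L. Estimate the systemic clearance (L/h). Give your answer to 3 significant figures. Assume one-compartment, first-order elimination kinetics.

k = ln2 / t½ = 0.693147 / 32.8 = 0.02113 h⁻¹
CL = k × Vd = 0.02113 × 369 = 7.797 L/h

7.80 L/h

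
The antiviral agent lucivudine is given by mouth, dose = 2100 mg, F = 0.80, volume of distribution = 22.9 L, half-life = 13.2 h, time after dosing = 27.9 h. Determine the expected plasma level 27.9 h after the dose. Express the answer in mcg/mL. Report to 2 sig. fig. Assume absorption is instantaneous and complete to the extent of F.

17 mcg/mL

Amount reaching circulation = F × Dose = 0.80 × 2100 = 1680 mg
C₀ = F·Dose / Vd = 1680 / 22.9 = 73.36 mg/L
k = ln2 / t½ = 0.693147 / 13.2 = 0.05251 h⁻¹
C = C₀ · e^(−k·t) = 73.36 × e^(−0.05251 × 27.9)
  = 73.36 × 0.2311 = 16.95 mg/L
(16.95 mg/L = 16.95 mcg/mL)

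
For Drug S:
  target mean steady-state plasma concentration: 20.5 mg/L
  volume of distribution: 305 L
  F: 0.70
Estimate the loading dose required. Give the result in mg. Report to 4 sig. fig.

LD = Css × Vd / F = 20.5 × 305 / 0.70 = 8932 mg

8932 mg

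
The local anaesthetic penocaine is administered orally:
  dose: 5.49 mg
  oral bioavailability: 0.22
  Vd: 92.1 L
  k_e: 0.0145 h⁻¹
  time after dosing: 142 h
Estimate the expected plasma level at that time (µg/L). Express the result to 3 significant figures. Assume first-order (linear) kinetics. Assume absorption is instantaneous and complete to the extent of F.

Amount reaching circulation = F × Dose = 0.22 × 5.490 = 1.208 mg
C₀ = F·Dose / Vd = 1.208 / 92.1 = 0.01312 mg/L
C = C₀ · e^(−k·t) = 0.01312 × e^(−0.01450 × 142)
  = 0.01312 × 0.1276 = 0.001674 mg/L
Convert: 0.001674 mg/L × 1000 = 1.674 µg/L

1.67 µg/L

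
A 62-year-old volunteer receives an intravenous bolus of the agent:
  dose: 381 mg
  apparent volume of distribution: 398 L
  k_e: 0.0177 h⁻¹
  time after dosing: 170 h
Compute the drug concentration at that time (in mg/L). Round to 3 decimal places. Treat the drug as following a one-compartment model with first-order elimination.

C₀ = Dose / Vd = 381.0 / 398 = 0.9573 mg/L
C = C₀ · e^(−k·t) = 0.9573 × e^(−0.01770 × 170)
  = 0.9573 × 0.04934 = 0.04723 mg/L

0.047 mg/L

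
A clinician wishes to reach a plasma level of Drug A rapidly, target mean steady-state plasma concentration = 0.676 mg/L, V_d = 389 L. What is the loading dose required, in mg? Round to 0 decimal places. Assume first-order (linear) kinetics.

263 mg

LD = Css × Vd = 0.676 × 389 = 263.0 mg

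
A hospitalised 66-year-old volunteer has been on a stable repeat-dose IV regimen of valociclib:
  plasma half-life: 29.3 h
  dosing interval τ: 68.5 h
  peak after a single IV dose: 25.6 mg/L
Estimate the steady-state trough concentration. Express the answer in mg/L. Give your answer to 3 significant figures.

6.31 mg/L

k = ln2 / t½ = 0.693147 / 29.3 = 0.02366 h⁻¹
e^(−kτ) = e^(−0.02366 × 68.5) = 0.1978
Accumulation ratio R = 1 / (1 − e^(−kτ)) = 1 / (1 − 0.1978) = 1.247
Steady-state trough = C₀ × R × e^(−kτ) = 25.6 × 1.247 × 0.1978 = 6.314 mg/L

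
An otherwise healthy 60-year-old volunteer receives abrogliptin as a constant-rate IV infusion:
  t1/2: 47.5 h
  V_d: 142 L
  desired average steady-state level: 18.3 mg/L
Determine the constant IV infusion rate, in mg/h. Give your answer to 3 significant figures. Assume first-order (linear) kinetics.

k = ln2 / t½ = 0.693147 / 47.5 = 0.01459 h⁻¹
CL = k × Vd = 0.01459 × 142 = 2.072 L/h
At steady state, infusion rate R₀ = Css × CL = 18.3 × 2.072 = 37.92 mg/h

37.9 mg/h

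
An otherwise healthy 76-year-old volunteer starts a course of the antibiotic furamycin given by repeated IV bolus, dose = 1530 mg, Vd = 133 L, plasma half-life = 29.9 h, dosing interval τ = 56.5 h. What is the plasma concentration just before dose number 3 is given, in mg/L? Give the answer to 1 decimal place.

C₀ per dose = Dose / Vd = 1530 / 133 = 11.50 mg/L
k = ln2 / t½ = 0.693147 / 29.9 = 0.02318 h⁻¹
Fraction remaining after one interval: r = e^(−kτ) = e^(−0.02318 × 56.5) = 0.2699
Before dose 3, 2 doses have been given (aged 1τ, 2τ).
C_trough = C₀ × (r + r²) = 11.50 × (0.2699 + 0.07285) = 3.942 mg/L

3.9 mg/L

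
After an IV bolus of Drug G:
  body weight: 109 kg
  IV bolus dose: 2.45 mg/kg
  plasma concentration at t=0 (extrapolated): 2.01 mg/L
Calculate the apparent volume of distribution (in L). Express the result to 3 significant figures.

133 L

Dose = 2.45 × 109 = 267.1 mg
Vd = Dose / C₀ = 267.1 / 2.01 = 132.9 L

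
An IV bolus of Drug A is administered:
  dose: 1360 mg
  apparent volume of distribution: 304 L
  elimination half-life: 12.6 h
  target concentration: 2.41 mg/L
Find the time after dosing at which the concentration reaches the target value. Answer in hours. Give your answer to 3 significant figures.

C₀ = Dose / Vd = 1360 / 304 = 4.474 mg/L
k = ln2 / t½ = 0.693147 / 12.6 = 0.05501 h⁻¹
t = ln(C₀ / C) / k = ln(4.474 / 2.41) / 0.05501
  = ln(1.856) / 0.05501 = 0.6184 / 0.05501 = 11.24 h

11.2 h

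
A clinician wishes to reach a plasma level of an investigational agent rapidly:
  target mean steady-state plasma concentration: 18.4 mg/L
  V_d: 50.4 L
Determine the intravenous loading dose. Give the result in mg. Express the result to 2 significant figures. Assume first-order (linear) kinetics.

930 mg

LD = Css × Vd = 18.4 × 50.4 = 927.4 mg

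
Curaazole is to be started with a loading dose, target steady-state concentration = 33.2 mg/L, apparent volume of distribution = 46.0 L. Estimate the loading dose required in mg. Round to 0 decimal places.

LD = Css × Vd = 33.2 × 46.0 = 1527 mg

1527 mg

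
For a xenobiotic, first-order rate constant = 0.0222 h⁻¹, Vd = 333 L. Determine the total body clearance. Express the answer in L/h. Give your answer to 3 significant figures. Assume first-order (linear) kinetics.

CL = k × Vd = 0.0222 × 333 = 7.393 L/h

7.39 L/h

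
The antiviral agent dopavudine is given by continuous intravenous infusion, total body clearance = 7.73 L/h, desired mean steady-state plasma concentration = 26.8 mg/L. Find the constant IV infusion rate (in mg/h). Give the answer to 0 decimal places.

207 mg/h

At steady state, infusion rate R₀ = Css × CL = 26.8 × 7.730 = 207.2 mg/h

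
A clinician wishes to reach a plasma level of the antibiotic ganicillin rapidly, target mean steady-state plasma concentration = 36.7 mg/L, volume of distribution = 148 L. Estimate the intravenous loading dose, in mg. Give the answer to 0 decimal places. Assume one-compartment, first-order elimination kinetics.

5432 mg

LD = Css × Vd = 36.7 × 148 = 5432 mg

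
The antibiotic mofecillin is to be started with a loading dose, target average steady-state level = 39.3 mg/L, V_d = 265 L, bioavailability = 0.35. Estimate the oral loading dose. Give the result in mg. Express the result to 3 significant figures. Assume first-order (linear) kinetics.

29800 mg

LD = Css × Vd / F = 39.3 × 265 / 0.35 = 29760 mg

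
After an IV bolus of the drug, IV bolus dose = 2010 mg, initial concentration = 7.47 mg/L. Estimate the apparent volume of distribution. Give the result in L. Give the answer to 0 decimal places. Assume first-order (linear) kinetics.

Vd = Dose / C₀ = 2010 / 7.47 = 269.1 L

269 L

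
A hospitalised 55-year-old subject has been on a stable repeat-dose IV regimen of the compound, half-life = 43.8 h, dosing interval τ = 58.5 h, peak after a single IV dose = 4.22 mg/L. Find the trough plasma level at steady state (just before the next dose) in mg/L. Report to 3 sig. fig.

k = ln2 / t½ = 0.693147 / 43.8 = 0.01583 h⁻¹
e^(−kτ) = e^(−0.01583 × 58.5) = 0.3961
Accumulation ratio R = 1 / (1 − e^(−kτ)) = 1 / (1 − 0.3961) = 1.656
Steady-state trough = C₀ × R × e^(−kτ) = 4.22 × 1.656 × 0.3961 = 2.768 mg/L

2.77 mg/L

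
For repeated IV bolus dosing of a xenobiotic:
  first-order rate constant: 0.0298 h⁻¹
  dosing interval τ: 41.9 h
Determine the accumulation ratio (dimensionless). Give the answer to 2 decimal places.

1.40

e^(−kτ) = e^(−0.02980 × 41.9) = 0.2869
Accumulation ratio R = 1 / (1 − e^(−kτ)) = 1 / (1 − 0.2869) = 1.402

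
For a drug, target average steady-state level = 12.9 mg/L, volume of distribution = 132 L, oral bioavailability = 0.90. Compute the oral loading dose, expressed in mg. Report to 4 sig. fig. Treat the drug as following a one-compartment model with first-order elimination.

LD = Css × Vd / F = 12.9 × 132 / 0.90 = 1892 mg

1892 mg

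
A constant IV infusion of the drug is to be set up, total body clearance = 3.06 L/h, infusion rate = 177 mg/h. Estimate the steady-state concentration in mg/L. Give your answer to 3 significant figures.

57.8 mg/L

At steady state Css = R₀ / CL = 177 / 3.060 = 57.84 mg/L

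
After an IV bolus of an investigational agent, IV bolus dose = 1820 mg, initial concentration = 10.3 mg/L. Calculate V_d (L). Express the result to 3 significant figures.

Vd = Dose / C₀ = 1820 / 10.3 = 176.7 L

177 L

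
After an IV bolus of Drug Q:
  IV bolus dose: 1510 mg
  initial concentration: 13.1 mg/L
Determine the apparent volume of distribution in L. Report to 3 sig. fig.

Vd = Dose / C₀ = 1510 / 13.1 = 115.3 L

115 L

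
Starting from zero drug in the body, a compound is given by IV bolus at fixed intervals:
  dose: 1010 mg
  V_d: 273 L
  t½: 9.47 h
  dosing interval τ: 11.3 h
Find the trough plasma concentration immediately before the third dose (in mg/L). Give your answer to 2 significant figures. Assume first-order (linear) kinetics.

C₀ per dose = Dose / Vd = 1010 / 273 = 3.700 mg/L
k = ln2 / t½ = 0.693147 / 9.47 = 0.07319 h⁻¹
Fraction remaining after one interval: r = e^(−kτ) = e^(−0.07319 × 11.3) = 0.4373
Before dose 3, 2 doses have been given (aged 1τ, 2τ).
C_trough = C₀ × (r + r²) = 3.700 × (0.4373 + 0.1912) = 2.325 mg/L

2.3 mg/L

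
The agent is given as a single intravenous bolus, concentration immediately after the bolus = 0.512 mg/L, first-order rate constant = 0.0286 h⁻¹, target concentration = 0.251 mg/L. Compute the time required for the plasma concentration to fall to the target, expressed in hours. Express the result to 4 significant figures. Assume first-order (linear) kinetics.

t = ln(C₀ / C) / k = ln(0.5120 / 0.251) / 0.02860
  = ln(2.040) / 0.02860 = 0.7129 / 0.02860 = 24.93 h

24.93 h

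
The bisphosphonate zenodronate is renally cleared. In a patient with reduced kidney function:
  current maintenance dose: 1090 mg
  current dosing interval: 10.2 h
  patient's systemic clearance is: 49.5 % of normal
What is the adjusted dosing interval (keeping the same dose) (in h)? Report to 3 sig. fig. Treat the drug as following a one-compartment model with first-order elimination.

20.6 h

To keep the same average steady-state level, dosing rate must scale with clearance.
CL ratio = 49.5 / 100 = 0.4950
New interval (same dose) = 10.2 / 0.4950 = 20.61 h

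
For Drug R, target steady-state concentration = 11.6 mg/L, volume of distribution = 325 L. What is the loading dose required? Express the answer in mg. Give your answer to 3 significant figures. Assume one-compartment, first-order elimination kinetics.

3770 mg

LD = Css × Vd = 11.6 × 325 = 3770 mg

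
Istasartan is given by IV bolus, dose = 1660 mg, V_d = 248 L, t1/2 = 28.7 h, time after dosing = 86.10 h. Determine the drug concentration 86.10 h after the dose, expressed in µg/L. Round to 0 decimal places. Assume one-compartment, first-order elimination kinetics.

837 µg/L

C₀ = Dose / Vd = 1660 / 248 = 6.694 mg/L
k = ln2 / t½ = 0.693147 / 28.7 = 0.02415 h⁻¹
t / t½ = 86.10 / 28.7 = 3 half-lives
C = C₀ × (1/2)^3 = 6.694 × 0.1250 = 0.8368 mg/L
Convert: 0.8368 mg/L × 1000 = 836.8 µg/L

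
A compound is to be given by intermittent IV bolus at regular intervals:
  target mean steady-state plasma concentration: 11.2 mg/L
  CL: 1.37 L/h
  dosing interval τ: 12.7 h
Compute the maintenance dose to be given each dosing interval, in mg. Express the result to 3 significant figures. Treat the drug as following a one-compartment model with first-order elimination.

At steady state, Dose/τ = Css × CL.
Dose = Css × CL × τ = 11.2 × 1.370 × 12.7 = 194.9 mg

195 mg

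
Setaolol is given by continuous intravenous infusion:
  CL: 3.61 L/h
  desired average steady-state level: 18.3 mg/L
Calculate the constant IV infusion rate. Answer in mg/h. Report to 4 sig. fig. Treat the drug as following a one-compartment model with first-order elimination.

At steady state, infusion rate R₀ = Css × CL = 18.3 × 3.610 = 66.06 mg/h

66.06 mg/h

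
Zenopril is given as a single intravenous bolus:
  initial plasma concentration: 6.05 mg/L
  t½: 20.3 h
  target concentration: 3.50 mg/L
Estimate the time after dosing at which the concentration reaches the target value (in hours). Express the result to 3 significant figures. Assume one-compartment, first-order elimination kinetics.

16.0 h

k = ln2 / t½ = 0.693147 / 20.3 = 0.03415 h⁻¹
t = ln(C₀ / C) / k = ln(6.050 / 3.50) / 0.03415
  = ln(1.729) / 0.03415 = 0.5475 / 0.03415 = 16.03 h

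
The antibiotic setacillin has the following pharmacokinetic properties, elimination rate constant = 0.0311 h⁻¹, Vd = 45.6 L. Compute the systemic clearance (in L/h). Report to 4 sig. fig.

1.418 L/h

CL = k × Vd = 0.0311 × 45.6 = 1.418 L/h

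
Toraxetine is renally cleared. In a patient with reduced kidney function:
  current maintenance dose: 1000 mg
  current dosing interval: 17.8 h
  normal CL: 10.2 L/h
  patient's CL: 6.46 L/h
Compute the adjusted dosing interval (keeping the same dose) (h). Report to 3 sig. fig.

To keep the same average steady-state level, dosing rate must scale with clearance.
CL ratio = 6.46 / 10.2 = 0.6333
New interval (same dose) = 17.8 / 0.6333 = 28.11 h

28.1 h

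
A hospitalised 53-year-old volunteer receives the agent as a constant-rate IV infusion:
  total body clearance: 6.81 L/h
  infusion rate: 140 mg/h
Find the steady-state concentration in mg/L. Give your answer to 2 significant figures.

21 mg/L

At steady state Css = R₀ / CL = 140 / 6.810 = 20.56 mg/L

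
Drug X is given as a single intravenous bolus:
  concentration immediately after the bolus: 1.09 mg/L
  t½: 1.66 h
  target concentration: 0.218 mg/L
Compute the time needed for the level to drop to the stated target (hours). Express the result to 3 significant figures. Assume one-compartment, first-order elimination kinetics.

3.85 h

k = ln2 / t½ = 0.693147 / 1.66 = 0.4176 h⁻¹
t = ln(C₀ / C) / k = ln(1.090 / 0.218) / 0.4176
  = ln(5.000) / 0.4176 = 1.609 / 0.4176 = 3.853 h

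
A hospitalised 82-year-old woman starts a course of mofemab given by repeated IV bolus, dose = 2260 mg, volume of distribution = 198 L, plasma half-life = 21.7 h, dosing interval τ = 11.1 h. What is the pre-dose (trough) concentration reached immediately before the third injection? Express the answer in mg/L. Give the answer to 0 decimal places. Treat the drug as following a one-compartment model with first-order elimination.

14 mg/L

C₀ per dose = Dose / Vd = 2260 / 198 = 11.41 mg/L
k = ln2 / t½ = 0.693147 / 21.7 = 0.03194 h⁻¹
Fraction remaining after one interval: r = e^(−kτ) = e^(−0.03194 × 11.1) = 0.7015
Before dose 3, 2 doses have been given (aged 1τ, 2τ).
C_trough = C₀ × (r + r²) = 11.41 × (0.7015 + 0.4921) = 13.62 mg/L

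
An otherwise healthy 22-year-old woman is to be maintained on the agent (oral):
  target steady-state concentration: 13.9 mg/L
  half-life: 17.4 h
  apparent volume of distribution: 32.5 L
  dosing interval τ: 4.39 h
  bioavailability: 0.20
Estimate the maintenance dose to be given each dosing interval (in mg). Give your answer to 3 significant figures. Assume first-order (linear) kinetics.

395 mg

k = ln2 / t½ = 0.693147 / 17.4 = 0.03984 h⁻¹
CL = k × Vd = 0.03984 × 32.5 = 1.295 L/h
At steady state, F × (Dose/τ) = Css × CL.
Dose = Css × CL × τ / F = 13.9 × 1.295 × 4.39 / 0.20 = 395.1 mg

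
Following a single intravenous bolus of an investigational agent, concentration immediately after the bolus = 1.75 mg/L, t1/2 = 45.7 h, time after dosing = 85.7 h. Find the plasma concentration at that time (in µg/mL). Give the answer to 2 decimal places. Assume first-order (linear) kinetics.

0.48 µg/mL

k = ln2 / t½ = 0.693147 / 45.7 = 0.01517 h⁻¹
C = C₀ · e^(−k·t) = 1.750 × e^(−0.01517 × 85.7)
  = 1.750 × 0.2725 = 0.4769 mg/L
(0.4769 mg/L = 0.4769 µg/mL)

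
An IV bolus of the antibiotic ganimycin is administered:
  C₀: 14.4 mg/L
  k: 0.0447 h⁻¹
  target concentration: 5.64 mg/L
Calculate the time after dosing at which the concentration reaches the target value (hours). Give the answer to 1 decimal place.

21.0 h

t = ln(C₀ / C) / k = ln(14.40 / 5.64) / 0.04470
  = ln(2.553) / 0.04470 = 0.9373 / 0.04470 = 20.97 h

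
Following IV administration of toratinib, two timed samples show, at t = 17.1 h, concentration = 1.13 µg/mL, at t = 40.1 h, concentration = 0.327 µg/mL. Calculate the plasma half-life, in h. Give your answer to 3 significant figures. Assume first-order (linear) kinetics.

12.9 h

k = ln(C₁/C₂) / (t₂ − t₁) = ln(1.13/0.327) / (40.1 − 17.1)
  = 1.240 / 23.00 = 0.05391 h⁻¹
t½ = ln2 / k = 0.693147 / 0.05391 = 12.86 h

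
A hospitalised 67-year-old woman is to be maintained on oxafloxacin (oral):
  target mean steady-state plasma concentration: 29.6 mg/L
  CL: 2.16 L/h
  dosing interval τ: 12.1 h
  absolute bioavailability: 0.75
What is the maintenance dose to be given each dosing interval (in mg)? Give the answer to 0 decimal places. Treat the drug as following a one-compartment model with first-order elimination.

1032 mg

At steady state, F × (Dose/τ) = Css × CL.
Dose = Css × CL × τ / F = 29.6 × 2.160 × 12.1 / 0.75 = 1032 mg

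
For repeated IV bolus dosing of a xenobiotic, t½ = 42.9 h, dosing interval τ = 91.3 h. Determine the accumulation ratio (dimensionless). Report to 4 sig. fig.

1.297

k = ln2 / t½ = 0.693147 / 42.9 = 0.01616 h⁻¹
e^(−kτ) = e^(−0.01616 × 91.3) = 0.2287
Accumulation ratio R = 1 / (1 − e^(−kτ)) = 1 / (1 − 0.2287) = 1.297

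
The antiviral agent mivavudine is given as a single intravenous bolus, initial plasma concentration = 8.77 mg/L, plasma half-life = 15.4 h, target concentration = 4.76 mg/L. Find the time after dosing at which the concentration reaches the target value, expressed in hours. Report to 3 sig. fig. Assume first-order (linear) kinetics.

13.6 h

k = ln2 / t½ = 0.693147 / 15.4 = 0.04501 h⁻¹
t = ln(C₀ / C) / k = ln(8.770 / 4.76) / 0.04501
  = ln(1.842) / 0.04501 = 0.6109 / 0.04501 = 13.57 h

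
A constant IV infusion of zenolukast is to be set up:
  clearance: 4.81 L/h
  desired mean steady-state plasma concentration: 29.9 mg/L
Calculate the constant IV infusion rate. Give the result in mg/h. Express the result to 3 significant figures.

At steady state, infusion rate R₀ = Css × CL = 29.9 × 4.810 = 143.8 mg/h

144 mg/h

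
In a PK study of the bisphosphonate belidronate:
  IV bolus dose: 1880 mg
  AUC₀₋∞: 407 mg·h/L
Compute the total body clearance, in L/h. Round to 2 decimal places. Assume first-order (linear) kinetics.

CL = Dose / AUC = 1880 / 407 = 4.619 L/h

4.62 L/h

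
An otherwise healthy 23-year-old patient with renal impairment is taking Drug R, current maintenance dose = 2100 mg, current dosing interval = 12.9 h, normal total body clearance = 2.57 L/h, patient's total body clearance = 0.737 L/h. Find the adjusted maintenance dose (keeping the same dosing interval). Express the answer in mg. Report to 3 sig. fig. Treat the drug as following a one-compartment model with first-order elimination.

To keep the same average steady-state level, dosing rate must scale with clearance.
CL ratio = 0.737 / 2.57 = 0.2868
New dose (same interval) = 2100 × 0.2868 = 602.3 mg

602 mg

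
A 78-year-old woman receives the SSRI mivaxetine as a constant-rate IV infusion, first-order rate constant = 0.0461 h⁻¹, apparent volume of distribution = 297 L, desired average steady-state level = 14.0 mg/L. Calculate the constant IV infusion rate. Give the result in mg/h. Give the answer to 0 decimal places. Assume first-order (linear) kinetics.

CL = k × Vd = 0.04610 × 297 = 13.69 L/h
At steady state, infusion rate R₀ = Css × CL = 14.0 × 13.69 = 191.7 mg/h

192 mg/h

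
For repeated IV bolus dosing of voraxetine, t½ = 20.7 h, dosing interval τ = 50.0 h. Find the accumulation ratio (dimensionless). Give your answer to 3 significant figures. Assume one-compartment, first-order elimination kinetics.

k = ln2 / t½ = 0.693147 / 20.7 = 0.03349 h⁻¹
e^(−kτ) = e^(−0.03349 × 50.0) = 0.1874
Accumulation ratio R = 1 / (1 − e^(−kτ)) = 1 / (1 − 0.1874) = 1.231

1.23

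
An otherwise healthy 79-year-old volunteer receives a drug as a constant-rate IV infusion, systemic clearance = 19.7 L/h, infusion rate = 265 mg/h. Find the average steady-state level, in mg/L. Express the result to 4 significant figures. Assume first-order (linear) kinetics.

13.45 mg/L

At steady state Css = R₀ / CL = 265 / 19.70 = 13.45 mg/L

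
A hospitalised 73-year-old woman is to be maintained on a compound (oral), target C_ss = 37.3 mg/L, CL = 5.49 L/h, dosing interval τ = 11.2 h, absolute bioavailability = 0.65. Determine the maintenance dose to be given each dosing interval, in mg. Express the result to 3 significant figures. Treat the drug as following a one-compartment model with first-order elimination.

3530 mg

At steady state, F × (Dose/τ) = Css × CL.
Dose = Css × CL × τ / F = 37.3 × 5.490 × 11.2 / 0.65 = 3528 mg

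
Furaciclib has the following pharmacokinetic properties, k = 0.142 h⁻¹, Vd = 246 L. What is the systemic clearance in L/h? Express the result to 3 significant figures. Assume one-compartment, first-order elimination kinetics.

CL = k × Vd = 0.142 × 246 = 34.93 L/h

34.9 L/h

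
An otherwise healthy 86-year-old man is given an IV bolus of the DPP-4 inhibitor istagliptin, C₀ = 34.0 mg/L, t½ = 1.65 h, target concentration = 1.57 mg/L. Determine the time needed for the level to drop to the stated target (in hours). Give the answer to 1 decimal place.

k = ln2 / t½ = 0.693147 / 1.65 = 0.4201 h⁻¹
t = ln(C₀ / C) / k = ln(34.00 / 1.57) / 0.4201
  = ln(21.66) / 0.4201 = 3.075 / 0.4201 = 7.320 h

7.3 h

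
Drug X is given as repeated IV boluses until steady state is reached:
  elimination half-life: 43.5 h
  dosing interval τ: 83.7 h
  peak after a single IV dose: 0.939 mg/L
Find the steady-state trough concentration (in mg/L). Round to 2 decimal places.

k = ln2 / t½ = 0.693147 / 43.5 = 0.01593 h⁻¹
e^(−kτ) = e^(−0.01593 × 83.7) = 0.2636
Accumulation ratio R = 1 / (1 − e^(−kτ)) = 1 / (1 − 0.2636) = 1.358
Steady-state trough = C₀ × R × e^(−kτ) = 0.939 × 1.358 × 0.2636 = 0.3361 mg/L

0.34 mg/L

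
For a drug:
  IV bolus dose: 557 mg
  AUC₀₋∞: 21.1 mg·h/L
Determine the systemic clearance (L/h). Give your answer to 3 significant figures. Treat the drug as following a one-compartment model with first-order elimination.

CL = Dose / AUC = 557 / 21.1 = 26.40 L/h

26.4 L/h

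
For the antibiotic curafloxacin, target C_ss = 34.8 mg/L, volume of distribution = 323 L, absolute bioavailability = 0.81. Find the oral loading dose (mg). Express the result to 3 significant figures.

13900 mg

LD = Css × Vd / F = 34.8 × 323 / 0.81 = 13880 mg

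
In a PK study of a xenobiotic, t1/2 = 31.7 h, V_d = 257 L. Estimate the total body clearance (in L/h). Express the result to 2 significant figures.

k = ln2 / t½ = 0.693147 / 31.7 = 0.02187 h⁻¹
CL = k × Vd = 0.02187 × 257 = 5.621 L/h

5.6 L/h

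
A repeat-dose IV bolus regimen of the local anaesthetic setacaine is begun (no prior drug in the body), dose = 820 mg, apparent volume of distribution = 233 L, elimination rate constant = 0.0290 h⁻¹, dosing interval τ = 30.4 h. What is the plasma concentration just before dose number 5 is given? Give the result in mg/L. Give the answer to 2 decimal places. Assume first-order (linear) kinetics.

2.41 mg/L

C₀ per dose = Dose / Vd = 820 / 233 = 3.519 mg/L
Fraction remaining after one interval: r = e^(−kτ) = e^(−0.02900 × 30.4) = 0.4141
Before dose 5, 4 doses have been given (aged 1τ, 2τ, 3τ, 4τ).
C_trough = C₀ × (r + r² + … + r^4) = C₀ × r(1−r^4)/(1−r)
        = 3.519 × 0.4141 × (1 − 0.02940) / (1 − 0.4141) = 2.414 mg/L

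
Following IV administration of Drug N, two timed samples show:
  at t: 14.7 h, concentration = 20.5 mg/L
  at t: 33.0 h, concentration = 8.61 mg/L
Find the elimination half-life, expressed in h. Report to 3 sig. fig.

k = ln(C₁/C₂) / (t₂ − t₁) = ln(20.5/8.61) / (33.0 − 14.7)
  = 0.8675 / 18.30 = 0.04740 h⁻¹
t½ = ln2 / k = 0.693147 / 0.04740 = 14.62 h

14.6 h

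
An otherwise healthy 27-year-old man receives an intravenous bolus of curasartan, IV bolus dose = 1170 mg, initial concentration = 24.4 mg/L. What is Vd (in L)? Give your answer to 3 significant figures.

Vd = Dose / C₀ = 1170 / 24.4 = 47.95 L

48.0 L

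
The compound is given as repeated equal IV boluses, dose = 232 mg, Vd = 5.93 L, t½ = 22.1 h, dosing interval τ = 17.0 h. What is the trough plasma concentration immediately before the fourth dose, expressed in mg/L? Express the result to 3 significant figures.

C₀ per dose = Dose / Vd = 232 / 5.93 = 39.12 mg/L
k = ln2 / t½ = 0.693147 / 22.1 = 0.03136 h⁻¹
Fraction remaining after one interval: r = e^(−kτ) = e^(−0.03136 × 17.0) = 0.5868
Before dose 4, 3 doses have been given (aged 1τ, 2τ, 3τ).
C_trough = C₀ × (r + r² + … + r^3) = C₀ × r(1−r^3)/(1−r)
        = 39.12 × 0.5868 × (1 − 0.2021) / (1 − 0.5868) = 44.33 mg/L

44.3 mg/L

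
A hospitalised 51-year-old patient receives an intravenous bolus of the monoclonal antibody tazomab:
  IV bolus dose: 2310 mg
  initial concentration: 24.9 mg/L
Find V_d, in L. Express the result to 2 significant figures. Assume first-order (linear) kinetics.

93 L

Vd = Dose / C₀ = 2310 / 24.9 = 92.77 L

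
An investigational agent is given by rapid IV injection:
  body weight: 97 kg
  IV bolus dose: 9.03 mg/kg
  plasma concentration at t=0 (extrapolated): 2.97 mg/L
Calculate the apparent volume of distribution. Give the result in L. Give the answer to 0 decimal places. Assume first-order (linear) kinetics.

Dose = 9.03 × 97 = 875.9 mg
Vd = Dose / C₀ = 875.9 / 2.97 = 294.9 L

295 L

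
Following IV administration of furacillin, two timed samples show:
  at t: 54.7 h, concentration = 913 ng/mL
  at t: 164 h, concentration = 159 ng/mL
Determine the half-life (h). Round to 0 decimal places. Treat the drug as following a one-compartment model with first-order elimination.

k = ln(C₁/C₂) / (t₂ − t₁) = ln(913/159) / (164 − 54.7)
  = 1.748 / 109.3 = 0.01599 h⁻¹
t½ = ln2 / k = 0.693147 / 0.01599 = 43.35 h

43 h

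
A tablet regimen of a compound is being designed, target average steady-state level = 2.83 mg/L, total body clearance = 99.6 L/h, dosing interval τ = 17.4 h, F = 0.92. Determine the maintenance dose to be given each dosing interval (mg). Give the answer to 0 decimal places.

At steady state, F × (Dose/τ) = Css × CL.
Dose = Css × CL × τ / F = 2.83 × 99.60 × 17.4 / 0.92 = 5331 mg

5331 mg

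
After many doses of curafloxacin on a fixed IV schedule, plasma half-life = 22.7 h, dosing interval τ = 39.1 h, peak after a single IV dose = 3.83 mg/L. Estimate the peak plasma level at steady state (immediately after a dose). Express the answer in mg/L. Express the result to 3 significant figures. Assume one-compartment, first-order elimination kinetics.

k = ln2 / t½ = 0.693147 / 22.7 = 0.03054 h⁻¹
e^(−kτ) = e^(−0.03054 × 39.1) = 0.3030
Accumulation ratio R = 1 / (1 − e^(−kτ)) = 1 / (1 − 0.3030) = 1.435
Steady-state peak = C₀ × R = 3.83 × 1.435 = 5.496 mg/L

5.50 mg/L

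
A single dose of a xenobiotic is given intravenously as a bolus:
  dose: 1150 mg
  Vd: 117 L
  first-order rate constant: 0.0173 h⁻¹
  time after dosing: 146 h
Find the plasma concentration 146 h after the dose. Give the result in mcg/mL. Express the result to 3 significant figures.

C₀ = Dose / Vd = 1150 / 117 = 9.829 mg/L
C = C₀ · e^(−k·t) = 9.829 × e^(−0.01730 × 146)
  = 9.829 × 0.07999 = 0.7862 mg/L
(0.7862 mg/L = 0.7862 mcg/mL)

0.786 mcg/mL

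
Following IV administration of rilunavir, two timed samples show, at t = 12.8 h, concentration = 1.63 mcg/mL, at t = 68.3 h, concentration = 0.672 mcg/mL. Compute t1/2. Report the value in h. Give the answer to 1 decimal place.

k = ln(C₁/C₂) / (t₂ − t₁) = ln(1.63/0.672) / (68.3 − 12.8)
  = 0.8861 / 55.50 = 0.01597 h⁻¹
t½ = ln2 / k = 0.693147 / 0.01597 = 43.40 h

43.4 h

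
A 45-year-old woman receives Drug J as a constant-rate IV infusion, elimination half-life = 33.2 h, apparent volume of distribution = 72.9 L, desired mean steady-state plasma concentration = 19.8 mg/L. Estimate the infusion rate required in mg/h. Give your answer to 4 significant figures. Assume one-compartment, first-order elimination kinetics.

k = ln2 / t½ = 0.693147 / 33.2 = 0.02088 h⁻¹
CL = k × Vd = 0.02088 × 72.9 = 1.522 L/h
At steady state, infusion rate R₀ = Css × CL = 19.8 × 1.522 = 30.14 mg/h

30.14 mg/h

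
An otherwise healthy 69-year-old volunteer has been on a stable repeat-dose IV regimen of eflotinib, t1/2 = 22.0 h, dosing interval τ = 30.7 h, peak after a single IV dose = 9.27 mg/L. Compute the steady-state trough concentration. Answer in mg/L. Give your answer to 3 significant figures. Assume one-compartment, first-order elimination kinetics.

k = ln2 / t½ = 0.693147 / 22.0 = 0.03151 h⁻¹
e^(−kτ) = e^(−0.03151 × 30.7) = 0.3801
Accumulation ratio R = 1 / (1 − e^(−kτ)) = 1 / (1 − 0.3801) = 1.613
Steady-state trough = C₀ × R × e^(−kτ) = 9.27 × 1.613 × 0.3801 = 5.683 mg/L

5.68 mg/L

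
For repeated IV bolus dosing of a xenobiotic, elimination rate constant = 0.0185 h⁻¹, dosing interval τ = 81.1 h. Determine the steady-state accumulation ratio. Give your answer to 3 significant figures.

e^(−kτ) = e^(−0.01850 × 81.1) = 0.2231
Accumulation ratio R = 1 / (1 − e^(−kτ)) = 1 / (1 − 0.2231) = 1.287

1.29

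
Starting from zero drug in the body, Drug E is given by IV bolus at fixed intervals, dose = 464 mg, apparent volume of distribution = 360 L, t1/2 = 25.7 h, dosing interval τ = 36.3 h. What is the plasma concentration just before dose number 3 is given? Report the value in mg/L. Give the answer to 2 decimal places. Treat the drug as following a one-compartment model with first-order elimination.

0.67 mg/L

C₀ per dose = Dose / Vd = 464 / 360 = 1.289 mg/L
k = ln2 / t½ = 0.693147 / 25.7 = 0.02697 h⁻¹
Fraction remaining after one interval: r = e^(−kτ) = e^(−0.02697 × 36.3) = 0.3757
Before dose 3, 2 doses have been given (aged 1τ, 2τ).
C_trough = C₀ × (r + r²) = 1.289 × (0.3757 + 0.1412) = 0.6663 mg/L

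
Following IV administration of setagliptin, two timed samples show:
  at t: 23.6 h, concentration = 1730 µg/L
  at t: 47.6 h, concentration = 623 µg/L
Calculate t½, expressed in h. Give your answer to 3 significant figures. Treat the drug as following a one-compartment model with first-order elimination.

k = ln(C₁/C₂) / (t₂ − t₁) = ln(1730/623) / (47.6 − 23.6)
  = 1.021 / 24.00 = 0.04254 h⁻¹
t½ = ln2 / k = 0.693147 / 0.04254 = 16.29 h

16.3 h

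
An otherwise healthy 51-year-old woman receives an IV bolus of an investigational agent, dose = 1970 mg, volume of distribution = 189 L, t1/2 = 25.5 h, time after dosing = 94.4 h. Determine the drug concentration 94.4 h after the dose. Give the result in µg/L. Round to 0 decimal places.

C₀ = Dose / Vd = 1970 / 189 = 10.42 mg/L
k = ln2 / t½ = 0.693147 / 25.5 = 0.02718 h⁻¹
C = C₀ · e^(−k·t) = 10.42 × e^(−0.02718 × 94.4)
  = 10.42 × 0.07686 = 0.8009 mg/L
Convert: 0.8009 mg/L × 1000 = 800.9 µg/L

801 µg/L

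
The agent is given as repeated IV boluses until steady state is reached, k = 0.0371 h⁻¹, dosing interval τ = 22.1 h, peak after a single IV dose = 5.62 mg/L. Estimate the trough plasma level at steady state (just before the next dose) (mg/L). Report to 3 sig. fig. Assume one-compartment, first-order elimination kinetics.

e^(−kτ) = e^(−0.03710 × 22.1) = 0.4405
Accumulation ratio R = 1 / (1 − e^(−kτ)) = 1 / (1 − 0.4405) = 1.787
Steady-state trough = C₀ × R × e^(−kτ) = 5.62 × 1.787 × 0.4405 = 4.424 mg/L

4.42 mg/L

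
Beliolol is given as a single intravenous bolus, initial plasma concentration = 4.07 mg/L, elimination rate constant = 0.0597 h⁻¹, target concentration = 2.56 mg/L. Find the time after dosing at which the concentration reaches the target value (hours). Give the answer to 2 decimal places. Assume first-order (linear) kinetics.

7.77 h

t = ln(C₀ / C) / k = ln(4.070 / 2.56) / 0.05970
  = ln(1.590) / 0.05970 = 0.4637 / 0.05970 = 7.767 h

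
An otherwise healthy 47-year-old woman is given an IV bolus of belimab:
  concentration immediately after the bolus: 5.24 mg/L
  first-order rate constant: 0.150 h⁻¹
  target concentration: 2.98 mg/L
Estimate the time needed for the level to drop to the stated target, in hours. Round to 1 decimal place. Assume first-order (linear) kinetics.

t = ln(C₀ / C) / k = ln(5.240 / 2.98) / 0.1500
  = ln(1.758) / 0.1500 = 0.5642 / 0.1500 = 3.761 h

3.8 h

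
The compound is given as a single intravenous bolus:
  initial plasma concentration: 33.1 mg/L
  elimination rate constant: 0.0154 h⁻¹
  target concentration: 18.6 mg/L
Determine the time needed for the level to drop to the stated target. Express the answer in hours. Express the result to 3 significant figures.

t = ln(C₀ / C) / k = ln(33.10 / 18.6) / 0.01540
  = ln(1.780) / 0.01540 = 0.5766 / 0.01540 = 37.44 h

37.4 h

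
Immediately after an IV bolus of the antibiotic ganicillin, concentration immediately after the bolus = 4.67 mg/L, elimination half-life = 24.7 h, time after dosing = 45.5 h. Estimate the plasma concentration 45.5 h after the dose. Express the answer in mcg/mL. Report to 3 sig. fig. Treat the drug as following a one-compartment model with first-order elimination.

1.30 mcg/mL

k = ln2 / t½ = 0.693147 / 24.7 = 0.02806 h⁻¹
C = C₀ · e^(−k·t) = 4.670 × e^(−0.02806 × 45.5)
  = 4.670 × 0.2789 = 1.302 mg/L
(1.302 mg/L = 1.302 mcg/mL)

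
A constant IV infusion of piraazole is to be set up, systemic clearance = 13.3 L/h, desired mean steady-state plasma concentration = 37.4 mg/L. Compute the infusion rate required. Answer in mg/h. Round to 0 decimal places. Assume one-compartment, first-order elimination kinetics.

497 mg/h

At steady state, infusion rate R₀ = Css × CL = 37.4 × 13.30 = 497.4 mg/h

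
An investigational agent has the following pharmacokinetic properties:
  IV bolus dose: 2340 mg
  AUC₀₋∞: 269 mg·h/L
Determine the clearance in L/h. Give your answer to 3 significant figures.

CL = Dose / AUC = 2340 / 269 = 8.699 L/h

8.70 L/h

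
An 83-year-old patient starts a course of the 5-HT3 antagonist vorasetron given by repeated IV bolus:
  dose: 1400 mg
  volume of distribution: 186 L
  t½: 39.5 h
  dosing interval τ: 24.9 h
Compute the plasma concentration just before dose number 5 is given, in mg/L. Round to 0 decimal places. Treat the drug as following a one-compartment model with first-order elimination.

C₀ per dose = Dose / Vd = 1400 / 186 = 7.527 mg/L
k = ln2 / t½ = 0.693147 / 39.5 = 0.01755 h⁻¹
Fraction remaining after one interval: r = e^(−kτ) = e^(−0.01755 × 24.9) = 0.6460
Before dose 5, 4 doses have been given (aged 1τ, 2τ, 3τ, 4τ).
C_trough = C₀ × (r + r² + … + r^4) = C₀ × r(1−r^4)/(1−r)
        = 7.527 × 0.6460 × (1 − 0.1742) / (1 − 0.6460) = 11.34 mg/L

11 mg/L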